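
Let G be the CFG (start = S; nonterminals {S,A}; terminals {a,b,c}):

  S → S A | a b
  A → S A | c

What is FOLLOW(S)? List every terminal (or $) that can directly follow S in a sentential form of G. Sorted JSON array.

FIRST iteration:
iter 1:
  A via A→c: +{c}
  S via S→a b: +{a}
  S: {a}  A: {c}
iter 2:
  A via A→S A: +{a}
  S: {a}  A: {a,c}
iter 3: (no change)
  S: {a}  A: {a,c}

FOLLOW sets:
initialize: $ ∈ FOLLOW(S)
pass 1:
  A→S A: FOLLOW(S) ⊇ FIRST(A) = {a,c}; new: +{a,c}
  S→S A: FOLLOW(A) ⊇ FOLLOW(S) ⊇ {$,a,c}; new: +{$,a,c}
  S: {$,a,c}  A: {$,a,c}
pass 2: (no change)
  S: {$,a,c}  A: {$,a,c}

FOLLOW(S) = ["$", "a", "c"]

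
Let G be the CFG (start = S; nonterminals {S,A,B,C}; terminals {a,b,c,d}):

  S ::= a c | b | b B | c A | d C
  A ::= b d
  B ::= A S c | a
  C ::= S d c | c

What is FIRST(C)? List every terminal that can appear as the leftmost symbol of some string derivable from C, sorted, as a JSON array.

FIRST iteration:
round 1:
  A via A→b d: +{b}
  B via B→A S c: +{b}
  B via B→a: +{a}
  C via C→c: +{c}
  S via S→a c: +{a}
  S via S→b: +{b}
  S via S→c A: +{c}
  S via S→d C: +{d}
  S: {a,b,c,d}  A: {b}  B: {a,b}  C: {c}
round 2:
  C via C→S d c: +{a,b,d}
  S: {a,b,c,d}  A: {b}  B: {a,b}  C: {a,b,c,d}
round 3: done
  S: {a,b,c,d}  A: {b}  B: {a,b}  C: {a,b,c,d}

FIRST(C) = ["a", "b", "c", "d"]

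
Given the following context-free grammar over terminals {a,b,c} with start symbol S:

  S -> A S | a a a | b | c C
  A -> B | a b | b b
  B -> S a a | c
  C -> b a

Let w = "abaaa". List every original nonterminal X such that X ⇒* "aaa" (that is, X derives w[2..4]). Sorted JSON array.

CNF form of G:
  S -> A S | T0 X5 | T2 C | b
  A -> S X3 | T0 T1 | T1 T1 | c
  B -> S X4 | c
  C -> T1 T0
  T0 -> a
  T1 -> b
  T2 -> c
  X3 -> T0 T0
  X4 -> T0 T0
  X5 -> T0 T0

Fill CYK table bottom-up, restricted to cells inside w[2..4]:
  [2..2]={T0}  "a"  orig:{}
  [3..3]={T0}  "a"  orig:{}
  [4..4]={T0}  "a"  orig:{}
  [2..3]={X3,X4,X5}  "aa"  orig:{}
  [3..4]={X3,X4,X5}  "aa"  orig:{}
  [2..4]={S}  "aaa"

Original NTs in T[2,4] deriving "aaa": ["S"]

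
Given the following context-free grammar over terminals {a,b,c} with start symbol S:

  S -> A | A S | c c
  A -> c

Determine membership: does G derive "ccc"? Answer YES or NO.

CNF form of G:
  S -> A S | T0 T0 | c
  A -> c
  T0 -> c

CYK fill:
  T[0,0] 'c' = {A,S,T0}  orig:{A,S}
  T[1,1] 'c' = {A,S,T0}  orig:{A,S}
  T[2,2] 'c' = {A,S,T0}  orig:{A,S}
  T[0,1] 'cc' = {S}
  T[1,2] 'cc' = {S}
  T[0,2] 'ccc' = {S}

S ∈ T[0,2] ⇒ YES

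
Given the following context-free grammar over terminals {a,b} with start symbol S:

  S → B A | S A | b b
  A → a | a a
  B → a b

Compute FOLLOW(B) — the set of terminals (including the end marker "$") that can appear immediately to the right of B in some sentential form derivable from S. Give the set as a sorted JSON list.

FIRST sets, iterate to fixpoint:
round 1:
  A via A→a: +{a}
  B via B→a b: +{a}
  S via S→B A: +{a}
  S via S→b b: +{b}
  S: {a,b}  A: {a}  B: {a}
round 2: done
  S: {a,b}  A: {a}  B: {a}

Compute FOLLOW by fixpoint:
initialize: $ ∈ FOLLOW(S)
iter 1:
  S→B A: FOLLOW(B) ⊇ FIRST(A) = {a}; new: +{a}
  S→B A: FOLLOW(A) ⊇ FOLLOW(S) ⊇ {$}; new: +{$}
  S→S A: FOLLOW(S) ⊇ FIRST(A) = {a}; new: +{a}
  S→S A: FOLLOW(A) ⊇ FOLLOW(S) ⊇ {$,a}; new: +{a}
  S: {$,a}  A: {$,a}  B: {a}
iter 2: done
  S: {$,a}  A: {$,a}  B: {a}

FOLLOW(B) = ["a"]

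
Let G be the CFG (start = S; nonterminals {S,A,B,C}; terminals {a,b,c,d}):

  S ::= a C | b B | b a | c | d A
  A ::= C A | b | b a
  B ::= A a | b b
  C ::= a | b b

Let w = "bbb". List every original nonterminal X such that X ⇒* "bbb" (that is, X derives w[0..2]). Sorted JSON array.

CNF form of G:
  S -> T0 B | T0 T1 | T1 C | T2 A | c
  A -> C A | T0 T1 | b
  B -> A T1 | T0 T0
  C -> T0 T0 | a
  T0 -> b
  T1 -> a
  T2 -> d

CYK table (by increasing span), restricted to cells inside w[0..2]:
  cell(0,0) b: {A,T0}  orig:{A}
  cell(1,1) b: {A,T0}  orig:{A}
  cell(2,2) b: {A,T0}  orig:{A}
  cell(0,1) bb: {B,C}
  cell(1,2) bb: {B,C}
  cell(0,2) bbb: {A,S}

Original NTs in T[0,2] deriving "bbb": ["A", "S"]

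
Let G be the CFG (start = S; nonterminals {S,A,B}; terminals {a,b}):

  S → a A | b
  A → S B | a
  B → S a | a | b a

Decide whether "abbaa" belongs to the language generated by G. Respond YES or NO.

CNF form of G:
  S -> T0 A | b
  A -> S B | a
  B -> S T0 | T1 T0 | a
  T0 -> a
  T1 -> b

Fill CYK table bottom-up:
  T[0,0] 'a' = {A,B,T0}  orig:{A,B}
  T[1,1] 'b' = {S,T1}  orig:{S}
  T[2,2] 'b' = {S,T1}  orig:{S}
  T[3,3] 'a' = {A,B,T0}  orig:{A,B}
  T[4,4] 'a' = {A,B,T0}  orig:{A,B}
  T[0,1] 'ab' = ∅
  T[1,2] 'bb' = ∅
  T[2,3] 'ba' = {A,B}
  T[3,4] 'aa' = {S}
  T[0,2] 'abb' = ∅
  T[1,3] 'bba' = {A}
  T[2,4] 'baa' = ∅
  T[0,3] 'abba' = {S}
  T[1,4] 'bbaa' = ∅
  T[0,4] 'abbaa' = {A,B}

S ∉ T[0,4] ⇒ NO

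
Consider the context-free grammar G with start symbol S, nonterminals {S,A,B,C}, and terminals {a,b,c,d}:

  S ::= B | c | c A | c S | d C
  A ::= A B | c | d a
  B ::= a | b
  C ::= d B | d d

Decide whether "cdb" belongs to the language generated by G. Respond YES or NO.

CNF form of G:
  S -> T0 C | T2 A | T2 S | a | b | c
  A -> A B | T0 T1 | c
  B -> a | b
  C -> T0 B | T0 T0
  T0 -> d
  T1 -> a
  T2 -> c

CYK table (by increasing span):
  [0..0]={A,S,T2}  "c"  orig:{A,S}
  [1..1]={T0}  "d"  orig:{}
  [2..2]={B,S}  "b"
  [0..1]=∅  "cd"
  [1..2]={C}  "db"
  [0..2]=∅  "cdb"

S ∉ T[0,2] ⇒ NO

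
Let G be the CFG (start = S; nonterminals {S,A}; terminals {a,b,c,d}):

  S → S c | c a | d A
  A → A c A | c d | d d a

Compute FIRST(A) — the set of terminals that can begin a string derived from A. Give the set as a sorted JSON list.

FIRST sets, iterate to fixpoint:
iter 1:
  A via A→c d: +{c}
  A via A→d d a: +{d}
  S via S→c a: +{c}
  S via S→d A: +{d}
  FIRST[S]={c,d}  FIRST[A]={c,d}
iter 2: (no change)
  FIRST[S]={c,d}  FIRST[A]={c,d}

FIRST(A) = ["c", "d"]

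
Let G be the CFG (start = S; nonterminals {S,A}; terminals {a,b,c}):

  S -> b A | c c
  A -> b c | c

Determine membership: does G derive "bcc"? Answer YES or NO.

Convert to CNF:
  S -> T0 A | T1 T1
  A -> T0 T1 | c
  T0 -> b
  T1 -> c

CYK fill:
  cell(0,0) b: {T0}  orig:{}
  cell(1,1) c: {A,T1}  orig:{A}
  cell(2,2) c: {A,T1}  orig:{A}
  cell(0,1) bc: {A,S}
  cell(1,2) cc: {S}
  cell(0,2) bcc: ∅

S ∉ T[0,2] ⇒ NO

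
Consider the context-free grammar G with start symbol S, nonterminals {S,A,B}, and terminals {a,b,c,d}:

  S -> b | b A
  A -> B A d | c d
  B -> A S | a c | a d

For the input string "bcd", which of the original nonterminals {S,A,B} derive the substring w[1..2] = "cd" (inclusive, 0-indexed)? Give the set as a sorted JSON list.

Convert to CNF:
  S -> T3 A | b
  A -> B X4 | T1 T0
  B -> A S | T2 T0 | T2 T1
  T0 -> d
  T1 -> c
  T2 -> a
  T3 -> b
  X4 -> A T0

CYK fill, restricted to cells inside w[1..2]:
  cell(1,1) c: {T1}  orig:{}
  cell(2,2) d: {T0}  orig:{}
  cell(1,2) cd: {A}

Original NTs in T[1,2] deriving "cd": ["A"]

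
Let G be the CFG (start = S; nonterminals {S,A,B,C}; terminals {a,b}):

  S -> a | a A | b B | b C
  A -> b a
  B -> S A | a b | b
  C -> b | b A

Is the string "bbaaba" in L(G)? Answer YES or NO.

CNF form of G:
  S -> T0 B | T0 C | T1 A | a
  A -> T0 T1
  B -> S A | T1 T0 | b
  C -> T0 A | b
  T0 -> b
  T1 -> a

CYK fill:
  [0..0]={B,C,T0}  "b"  orig:{B,C}
  [1..1]={B,C,T0}  "b"  orig:{B,C}
  [2..2]={S,T1}  "a"  orig:{S}
  [3..3]={S,T1}  "a"  orig:{S}
  [4..4]={B,C,T0}  "b"  orig:{B,C}
  [5..5]={S,T1}  "a"  orig:{S}
  [0..1]={S}  "bb"
  [1..2]={A}  "ba"
  [2..3]=∅  "aa"
  [3..4]={B}  "ab"
  [4..5]={A}  "ba"
  [0..2]={C}  "bba"
  [1..3]=∅  "baa"
  [2..4]=∅  "aab"
  [3..5]={B,S}  "aba"
  [0..3]=∅  "bbaa"
  [1..4]=∅  "baab"
  [2..5]=∅  "aaba"
  [0..4]=∅  "bbaab"
  [1..5]=∅  "baaba"
  [0..5]=∅  "bbaaba"

S ∉ T[0,5] ⇒ NO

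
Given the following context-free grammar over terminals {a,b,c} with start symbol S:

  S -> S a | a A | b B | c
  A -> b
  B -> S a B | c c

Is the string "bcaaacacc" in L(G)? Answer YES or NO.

CNF form of G:
  S -> S T0 | T0 A | T2 B | c
  A -> b
  B -> S X3 | T1 T1
  T0 -> a
  T1 -> c
  T2 -> b
  X3 -> T0 B

CYK fill:
  [0..0]={A,T2}  "b"  orig:{A}
  [1..1]={S,T1}  "c"  orig:{S}
  [2..2]={T0}  "a"  orig:{}
  [3..3]={T0}  "a"  orig:{}
  [4..4]={T0}  "a"  orig:{}
  [5..5]={S,T1}  "c"  orig:{S}
  [6..6]={T0}  "a"  orig:{}
  [7..7]={S,T1}  "c"  orig:{S}
  [8..8]={S,T1}  "c"  orig:{S}
  [0..1]=∅  "bc"
  [1..2]={S}  "ca"
  [2..3]=∅  "aa"
  [3..4]=∅  "aa"
  [4..5]=∅  "ac"
  [5..6]={S}  "ca"
  [6..7]=∅  "ac"
  [7..8]={B}  "cc"
  [0..2]=∅  "bca"
  [1..3]={S}  "caa"
  [2..4]=∅  "aaa"
  [3..5]=∅  "aac"
  [4..6]=∅  "aca"
  [5..7]=∅  "cac"
  [6..8]={X3}  "acc"  orig:{}
  [0..3]=∅  "bcaa"
  [1..4]={S}  "caaa"
  [2..5]=∅  "aaac"
  [3..6]=∅  "aaca"
  [4..7]=∅  "acac"
  [5..8]={B}  "cacc"
  [0..4]=∅  "bcaaa"
  [1..5]=∅  "caaac"
  [2..6]=∅  "aaaca"
  [3..7]=∅  "aacac"
  [4..8]={X3}  "acacc"  orig:{}
  [0..5]=∅  "bcaaac"
  [1..6]=∅  "caaaca"
  [2..7]=∅  "aaacac"
  [3..8]=∅  "aacacc"
  [0..6]=∅  "bcaaaca"
  [1..7]=∅  "caaacac"
  [2..8]=∅  "aaacacc"
  [0..7]=∅  "bcaaacac"
  [1..8]={B}  "caaacacc"
  [0..8]={S}  "bcaaacacc"

S ∈ T[0,8] ⇒ YES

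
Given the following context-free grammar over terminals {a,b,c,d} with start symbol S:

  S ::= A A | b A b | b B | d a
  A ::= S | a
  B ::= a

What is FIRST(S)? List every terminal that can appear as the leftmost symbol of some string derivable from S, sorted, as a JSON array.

FIRST iteration:
iter 1:
  A via A→a: +{a}
  B via B→a: +{a}
  S via S→A A: +{a}
  S via S→b A b: +{b}
  S via S→d a: +{d}
  FIRST(S)={a,b,d}  FIRST(A)={a}  FIRST(B)={a}
iter 2:
  A via A→S: +{b,d}
  FIRST(S)={a,b,d}  FIRST(A)={a,b,d}  FIRST(B)={a}
iter 3: done
  FIRST(S)={a,b,d}  FIRST(A)={a,b,d}  FIRST(B)={a}

FIRST(S) = ["a", "b", "d"]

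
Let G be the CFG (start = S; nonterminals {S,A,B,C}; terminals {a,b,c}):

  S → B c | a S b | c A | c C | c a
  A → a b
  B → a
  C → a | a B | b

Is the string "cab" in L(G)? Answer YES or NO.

CNF form of G:
  S -> B T2 | T0 X3 | T2 A | T2 C | T2 T0
  A -> T0 T1
  B -> a
  C -> T0 B | a | b
  T0 -> a
  T1 -> b
  T2 -> c
  X3 -> S T1

Fill CYK table bottom-up:
  cell(0,0) c: {T2}  orig:{}
  cell(1,1) a: {B,C,T0}  orig:{B,C}
  cell(2,2) b: {C,T1}  orig:{C}
  cell(0,1) ca: {S}
  cell(1,2) ab: {A}
  cell(0,2) cab: {S,X3}  orig:{S}

S ∈ T[0,2] ⇒ YES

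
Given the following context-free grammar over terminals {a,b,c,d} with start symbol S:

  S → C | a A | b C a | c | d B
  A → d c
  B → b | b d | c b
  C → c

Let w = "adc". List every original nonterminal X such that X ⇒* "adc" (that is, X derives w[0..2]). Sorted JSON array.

CNF form of G:
  S -> T0 B | T2 X4 | T3 A | c
  A -> T0 T1
  B -> T1 T2 | T2 T0 | b
  C -> c
  T0 -> d
  T1 -> c
  T2 -> b
  T3 -> a
  X4 -> C T3

Fill CYK table bottom-up (cells [i..j] with 0 ≤ i ≤ j ≤ 2 only):
  cell(0,0) a: {T3}  orig:{}
  cell(1,1) d: {T0}  orig:{}
  cell(2,2) c: {C,S,T1}  orig:{C,S}
  cell(0,1) ad: ∅
  cell(1,2) dc: {A}
  cell(0,2) adc: {S}

Original NTs in T[0,2] deriving "adc": ["S"]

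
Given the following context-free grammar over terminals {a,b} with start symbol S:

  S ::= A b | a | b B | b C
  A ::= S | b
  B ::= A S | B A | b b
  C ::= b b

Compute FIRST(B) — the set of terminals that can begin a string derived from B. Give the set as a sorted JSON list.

Compute FIRST by fixpoint:
[1]
  A via A→b: +{b}
  B via B→A S: +{b}
  C via C→b b: +{b}
  S via S→A b: +{b}
  S via S→a: +{a}
  S: {a,b}  A: {b}  B: {b}  C: {b}
[2]
  A via A→S: +{a}
  B via B→A S: +{a}
  S: {a,b}  A: {a,b}  B: {a,b}  C: {b}
[3] (no change)
  S: {a,b}  A: {a,b}  B: {a,b}  C: {b}

FIRST(B) = ["a", "b"]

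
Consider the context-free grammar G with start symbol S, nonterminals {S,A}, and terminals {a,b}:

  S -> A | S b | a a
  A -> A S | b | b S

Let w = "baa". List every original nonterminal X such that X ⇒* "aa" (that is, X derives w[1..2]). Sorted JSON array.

Convert to CNF:
  S -> A S | S T0 | T0 S | T1 T1 | b
  A -> A S | T0 S | b
  T0 -> b
  T1 -> a

Fill CYK table bottom-up (cells [i..j] with 1 ≤ i ≤ j ≤ 2 only):
  T[1,1] 'a' = {T1}  orig:{}
  T[2,2] 'a' = {T1}  orig:{}
  T[1,2] 'aa' = {S}

Original NTs in T[1,2] deriving "aa": ["S"]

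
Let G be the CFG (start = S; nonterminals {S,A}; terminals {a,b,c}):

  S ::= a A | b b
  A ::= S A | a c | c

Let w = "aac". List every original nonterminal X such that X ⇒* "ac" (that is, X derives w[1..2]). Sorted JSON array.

CNF form of G:
  S -> T0 A | T2 T2
  A -> S A | T0 T1 | c
  T0 -> a
  T1 -> c
  T2 -> b

CYK fill, restricted to cells inside w[1..2]:
  cell(1,1) a: {T0}  orig:{}
  cell(2,2) c: {A,T1}  orig:{A}
  cell(1,2) ac: {A,S}

Original NTs in T[1,2] deriving "ac": ["A", "S"]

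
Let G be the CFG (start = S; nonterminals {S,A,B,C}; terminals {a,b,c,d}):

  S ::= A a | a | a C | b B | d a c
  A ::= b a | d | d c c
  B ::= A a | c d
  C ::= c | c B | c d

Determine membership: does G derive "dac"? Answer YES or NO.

CNF form of G:
  S -> A T1 | T0 B | T1 C | T2 X5 | a
  A -> T0 T1 | T2 X4 | d
  B -> A T1 | T3 T2
  C -> T3 B | T3 T2 | c
  T0 -> b
  T1 -> a
  T2 -> d
  T3 -> c
  X4 -> T3 T3
  X5 -> T1 T3

Fill CYK table bottom-up:
  [0..0]={A,T2}  "d"  orig:{A}
  [1..1]={S,T1}  "a"  orig:{S}
  [2..2]={C,T3}  "c"  orig:{C}
  [0..1]={B,S}  "da"
  [1..2]={S,X5}  "ac"  orig:{S}
  [0..2]={S}  "dac"

S ∈ T[0,2] ⇒ YES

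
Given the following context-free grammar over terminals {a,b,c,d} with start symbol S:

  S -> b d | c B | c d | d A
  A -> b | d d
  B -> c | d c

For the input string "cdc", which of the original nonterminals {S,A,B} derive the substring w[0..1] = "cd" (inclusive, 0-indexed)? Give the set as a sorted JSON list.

CNF form of G:
  S -> T0 A | T1 B | T1 T0 | T2 T0
  A -> T0 T0 | b
  B -> T0 T1 | c
  T0 -> d
  T1 -> c
  T2 -> b

Fill CYK table bottom-up, restricted to cells inside w[0..1]:
  [0..0]={B,T1}  "c"  orig:{B}
  [1..1]={T0}  "d"  orig:{}
  [0..1]={S}  "cd"

Original NTs in T[0,1] deriving "cd": ["S"]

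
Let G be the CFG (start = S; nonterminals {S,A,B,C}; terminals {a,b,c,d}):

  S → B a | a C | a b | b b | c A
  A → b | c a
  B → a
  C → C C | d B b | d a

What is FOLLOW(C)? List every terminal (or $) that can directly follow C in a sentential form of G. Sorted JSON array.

FIRST sets, iterate to fixpoint:
iter 1:
  A via A→b: +{b}
  A via A→c a: +{c}
  B via B→a: +{a}
  C via C→d B b: +{d}
  S via S→B a: +{a}
  S via S→b b: +{b}
  S via S→c A: +{c}
  FIRST[S]={a,b,c}  FIRST[A]={b,c}  FIRST[B]={a}  FIRST[C]={d}
iter 2: done
  FIRST[S]={a,b,c}  FIRST[A]={b,c}  FIRST[B]={a}  FIRST[C]={d}

FOLLOW iteration:
FOLLOW(S) := {$}
pass 1:
  C→C C: FOLLOW(C) ⊇ FIRST(C) = {d}; new: +{d}
  C→d B b: FOLLOW(B) ⊇ FIRST(b) = {b}; new: +{b}
  S→B a: FOLLOW(B) ⊇ FIRST(a) = {a}; new: +{a}
  S→a C: FOLLOW(C) ⊇ FOLLOW(S) ⊇ {$}; new: +{$}
  S→c A: FOLLOW(A) ⊇ FOLLOW(S) ⊇ {$}; new: +{$}
  FOLLOW(S)={$}  FOLLOW(A)={$}  FOLLOW(B)={a,b}  FOLLOW(C)={$,d}
pass 2: (no change)
  FOLLOW(S)={$}  FOLLOW(A)={$}  FOLLOW(B)={a,b}  FOLLOW(C)={$,d}

FOLLOW(C) = ["$", "d"]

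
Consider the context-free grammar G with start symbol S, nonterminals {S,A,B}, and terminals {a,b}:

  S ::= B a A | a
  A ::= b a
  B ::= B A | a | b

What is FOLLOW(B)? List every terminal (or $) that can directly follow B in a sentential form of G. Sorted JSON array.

Compute FIRST by fixpoint:
[1]
  A via A→b a: +{b}
  B via B→a: +{a}
  B via B→b: +{b}
  S via S→B a A: +{a,b}
  S: {a,b}  A: {b}  B: {a,b}
[2] — fixpoint
  S: {a,b}  A: {b}  B: {a,b}

Compute FOLLOW by fixpoint:
seed FOLLOW(S) with $
round 1:
  B→B A: FOLLOW(B) ⊇ FIRST(A) = {b}; new: +{b}
  B→B A: FOLLOW(A) ⊇ FOLLOW(B) ⊇ {b}; new: +{b}
  S→B a A: FOLLOW(B) ⊇ FIRST(a) = {a}; new: +{a}
  S→B a A: FOLLOW(A) ⊇ FOLLOW(S) ⊇ {$}; new: +{$}
  FOLLOW(S)={$}  FOLLOW(A)={$,b}  FOLLOW(B)={a,b}
round 2:
  B→B A: FOLLOW(A) ⊇ FOLLOW(B) ⊇ {a,b}; new: +{a}
  FOLLOW(S)={$}  FOLLOW(A)={$,a,b}  FOLLOW(B)={a,b}
round 3: — fixpoint
  FOLLOW(S)={$}  FOLLOW(A)={$,a,b}  FOLLOW(B)={a,b}

FOLLOW(B) = ["a", "b"]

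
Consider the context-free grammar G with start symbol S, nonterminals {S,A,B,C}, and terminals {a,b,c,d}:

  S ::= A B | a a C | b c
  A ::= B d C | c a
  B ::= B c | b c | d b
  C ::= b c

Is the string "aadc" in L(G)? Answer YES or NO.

CNF form of G:
  S -> A B | T2 X5 | T3 T1
  A -> B X4 | T1 T2
  B -> B T1 | T0 T3 | T3 T1
  C -> T3 T1
  T0 -> d
  T1 -> c
  T2 -> a
  T3 -> b
  X4 -> T0 C
  X5 -> T2 C

CYK fill:
  cell(0,0) a: {T2}  orig:{}
  cell(1,1) a: {T2}  orig:{}
  cell(2,2) d: {T0}  orig:{}
  cell(3,3) c: {T1}  orig:{}
  cell(0,1) aa: ∅
  cell(1,2) ad: ∅
  cell(2,3) dc: ∅
  cell(0,2) aad: ∅
  cell(1,3) adc: ∅
  cell(0,3) aadc: ∅

S ∉ T[0,3] ⇒ NO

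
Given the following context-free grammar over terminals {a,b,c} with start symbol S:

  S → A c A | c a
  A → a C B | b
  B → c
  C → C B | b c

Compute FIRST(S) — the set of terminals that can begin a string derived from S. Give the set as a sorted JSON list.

FIRST sets, iterate to fixpoint:
iter 1:
  A via A→a C B: +{a}
  A via A→b: +{b}
  B via B→c: +{c}
  C via C→b c: +{b}
  S via S→A c A: +{a,b}
  S via S→c a: +{c}
  FIRST[S]={a,b,c}  FIRST[A]={a,b}  FIRST[B]={c}  FIRST[C]={b}
iter 2: (no change)
  FIRST[S]={a,b,c}  FIRST[A]={a,b}  FIRST[B]={c}  FIRST[C]={b}

FIRST(S) = ["a", "b", "c"]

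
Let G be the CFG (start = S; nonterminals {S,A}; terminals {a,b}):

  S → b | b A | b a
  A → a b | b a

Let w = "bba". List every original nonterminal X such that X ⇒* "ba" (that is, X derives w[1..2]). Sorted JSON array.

Convert to CNF:
  S -> T1 A | T1 T0 | b
  A -> T0 T1 | T1 T0
  T0 -> a
  T1 -> b

CYK table (by increasing span) (cells [i..j] with 1 ≤ i ≤ j ≤ 2 only):
  [1..1]={S,T1}  "b"  orig:{S}
  [2..2]={T0}  "a"  orig:{}
  [1..2]={A,S}  "ba"

Original NTs in T[1,2] deriving "ba": ["A", "S"]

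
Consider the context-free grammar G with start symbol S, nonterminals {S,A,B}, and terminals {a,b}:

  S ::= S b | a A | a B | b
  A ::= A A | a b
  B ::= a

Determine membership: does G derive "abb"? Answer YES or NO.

Convert to CNF:
  S -> S T1 | T0 A | T0 B | b
  A -> A A | T0 T1
  B -> a
  T0 -> a
  T1 -> b

Fill CYK table bottom-up:
  T[0,0] 'a' = {B,T0}  orig:{B}
  T[1,1] 'b' = {S,T1}  orig:{S}
  T[2,2] 'b' = {S,T1}  orig:{S}
  T[0,1] 'ab' = {A}
  T[1,2] 'bb' = {S}
  T[0,2] 'abb' = ∅

S ∉ T[0,2] ⇒ NO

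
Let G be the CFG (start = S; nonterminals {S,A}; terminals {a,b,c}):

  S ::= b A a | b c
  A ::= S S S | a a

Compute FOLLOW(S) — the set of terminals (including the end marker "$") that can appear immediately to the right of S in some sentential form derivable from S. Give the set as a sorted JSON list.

FIRST iteration:
pass 1:
  A via A→a a: +{a}
  S via S→b A a: +{b}
  FIRST(S)={b}  FIRST(A)={a}
pass 2:
  A via A→S S S: +{b}
  FIRST(S)={b}  FIRST(A)={a,b}
pass 3: (stable)
  FIRST(S)={b}  FIRST(A)={a,b}

Compute FOLLOW by fixpoint:
FOLLOW(S) := {$}
[1]
  A→S S S: FOLLOW(S) ⊇ FIRST(S) = {b}; new: +{b}
  S→b A a: FOLLOW(A) ⊇ FIRST(a) = {a}; new: +{a}
  S: {$,b}  A: {a}
[2]
  A→S S S: FOLLOW(S) ⊇ FOLLOW(A) ⊇ {a}; new: +{a}
  S: {$,a,b}  A: {a}
[3] done
  S: {$,a,b}  A: {a}

FOLLOW(S) = ["$", "a", "b"]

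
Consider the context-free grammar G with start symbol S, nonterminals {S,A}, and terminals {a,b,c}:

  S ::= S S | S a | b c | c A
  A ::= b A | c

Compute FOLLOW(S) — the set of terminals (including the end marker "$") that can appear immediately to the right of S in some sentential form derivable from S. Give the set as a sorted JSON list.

Compute FIRST by fixpoint:
iter 1:
  A via A→b A: +{b}
  A via A→c: +{c}
  S via S→b c: +{b}
  S via S→c A: +{c}
  S: {b,c}  A: {b,c}
iter 2: (no change)
  S: {b,c}  A: {b,c}

Compute FOLLOW by fixpoint:
FOLLOW(S) := {$}
pass 1:
  S→S S: FOLLOW(S) ⊇ FIRST(S) = {b,c}; new: +{b,c}
  S→S a: FOLLOW(S) ⊇ FIRST(a) = {a}; new: +{a}
  S→c A: FOLLOW(A) ⊇ FOLLOW(S) ⊇ {$,a,b,c}; new: +{$,a,b,c}
  FOLLOW(S)={$,a,b,c}  FOLLOW(A)={$,a,b,c}
pass 2: (no change)
  FOLLOW(S)={$,a,b,c}  FOLLOW(A)={$,a,b,c}

FOLLOW(S) = ["$", "a", "b", "c"]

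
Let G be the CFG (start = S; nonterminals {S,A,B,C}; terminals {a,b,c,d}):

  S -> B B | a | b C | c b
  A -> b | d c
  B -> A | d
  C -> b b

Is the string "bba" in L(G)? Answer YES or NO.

Convert to CNF:
  S -> B B | T1 T2 | T2 C | a
  A -> T0 T1 | b
  B -> T0 T1 | b | d
  C -> T2 T2
  T0 -> d
  T1 -> c
  T2 -> b

Fill CYK table bottom-up:
  T[0,0] 'b' = {A,B,T2}  orig:{A,B}
  T[1,1] 'b' = {A,B,T2}  orig:{A,B}
  T[2,2] 'a' = {S}
  T[0,1] 'bb' = {C,S}
  T[1,2] 'ba' = ∅
  T[0,2] 'bba' = ∅

S ∉ T[0,2] ⇒ NO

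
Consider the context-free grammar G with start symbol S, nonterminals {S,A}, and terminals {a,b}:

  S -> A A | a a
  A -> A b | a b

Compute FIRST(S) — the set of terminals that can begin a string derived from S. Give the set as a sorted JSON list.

Compute FIRST by fixpoint:
round 1:
  A via A→a b: +{a}
  S via S→A A: +{a}
  S: {a}  A: {a}
round 2: done
  S: {a}  A: {a}

FIRST(S) = ["a"]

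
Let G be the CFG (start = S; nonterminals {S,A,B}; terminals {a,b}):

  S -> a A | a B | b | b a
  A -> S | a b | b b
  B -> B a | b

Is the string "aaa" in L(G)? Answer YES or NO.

CNF form of G:
  S -> T0 A | T0 B | T1 T0 | b
  A -> T0 A | T0 B | T0 T1 | T1 T0 | T1 T1 | b
  B -> B T0 | b
  T0 -> a
  T1 -> b

CYK fill:
  T[0,0] 'a' = {T0}  orig:{}
  T[1,1] 'a' = {T0}  orig:{}
  T[2,2] 'a' = {T0}  orig:{}
  T[0,1] 'aa' = ∅
  T[1,2] 'aa' = ∅
  T[0,2] 'aaa' = ∅

S ∉ T[0,2] ⇒ NO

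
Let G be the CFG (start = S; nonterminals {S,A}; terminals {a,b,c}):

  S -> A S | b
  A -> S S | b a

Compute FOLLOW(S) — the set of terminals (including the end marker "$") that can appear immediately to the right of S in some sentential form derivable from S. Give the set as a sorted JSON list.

FIRST iteration:
round 1:
  A via A→b a: +{b}
  S via S→A S: +{b}
  FIRST[S]={b}  FIRST[A]={b}
round 2: (stable)
  FIRST[S]={b}  FIRST[A]={b}

FOLLOW iteration:
initialize: $ ∈ FOLLOW(S)
[1]
  A→S S: FOLLOW(S) ⊇ FIRST(S) = {b}; new: +{b}
  S→A S: FOLLOW(A) ⊇ FIRST(S) = {b}; new: +{b}
  S: {$,b}  A: {b}
[2] (no change)
  S: {$,b}  A: {b}

FOLLOW(S) = ["$", "b"]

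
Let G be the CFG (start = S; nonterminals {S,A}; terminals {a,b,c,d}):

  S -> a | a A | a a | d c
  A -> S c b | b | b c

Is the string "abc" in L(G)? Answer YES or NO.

CNF form of G:
  S -> T2 A | T2 T2 | T3 T0 | a
  A -> S X4 | T1 T0 | b
  T0 -> c
  T1 -> b
  T2 -> a
  T3 -> d
  X4 -> T0 T1

CYK table (by increasing span):
  [0..0]={S,T2}  "a"  orig:{S}
  [1..1]={A,T1}  "b"  orig:{A}
  [2..2]={T0}  "c"  orig:{}
  [0..1]={S}  "ab"
  [1..2]={A}  "bc"
  [0..2]={S}  "abc"

S ∈ T[0,2] ⇒ YES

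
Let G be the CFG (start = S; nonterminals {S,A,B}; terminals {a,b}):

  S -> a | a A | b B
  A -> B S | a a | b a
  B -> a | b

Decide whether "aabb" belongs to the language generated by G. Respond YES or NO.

Convert to CNF:
  S -> T0 A | T1 B | a
  A -> B S | T0 T0 | T1 T0
  B -> a | b
  T0 -> a
  T1 -> b

Fill CYK table bottom-up:
  T[0,0] 'a' = {B,S,T0}  orig:{B,S}
  T[1,1] 'a' = {B,S,T0}  orig:{B,S}
  T[2,2] 'b' = {B,T1}  orig:{B}
  T[3,3] 'b' = {B,T1}  orig:{B}
  T[0,1] 'aa' = {A}
  T[1,2] 'ab' = ∅
  T[2,3] 'bb' = {S}
  T[0,2] 'aab' = ∅
  T[1,3] 'abb' = {A}
  T[0,3] 'aabb' = {S}

S ∈ T[0,3] ⇒ YES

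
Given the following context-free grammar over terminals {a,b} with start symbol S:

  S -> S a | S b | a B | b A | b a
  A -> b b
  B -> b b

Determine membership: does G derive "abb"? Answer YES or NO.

CNF form of G:
  S -> S T0 | S T1 | T0 A | T0 T1 | T1 B
  A -> T0 T0
  B -> T0 T0
  T0 -> b
  T1 -> a

CYK fill:
  [0..0]={T1}  "a"  orig:{}
  [1..1]={T0}  "b"  orig:{}
  [2..2]={T0}  "b"  orig:{}
  [0..1]=∅  "ab"
  [1..2]={A,B}  "bb"
  [0..2]={S}  "abb"

S ∈ T[0,2] ⇒ YES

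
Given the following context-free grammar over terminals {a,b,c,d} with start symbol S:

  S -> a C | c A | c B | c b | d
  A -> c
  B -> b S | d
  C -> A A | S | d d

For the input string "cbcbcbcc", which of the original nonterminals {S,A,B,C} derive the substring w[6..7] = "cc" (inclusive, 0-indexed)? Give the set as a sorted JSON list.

Convert to CNF:
  S -> T1 C | T2 A | T2 B | T2 T0 | d
  A -> c
  B -> T0 S | d
  C -> A A | T1 C | T2 A | T2 B | T2 T0 | T3 T3 | d
  T0 -> b
  T1 -> a
  T2 -> c
  T3 -> d

CYK fill — only the sub-triangle for w[6..7]:
  [6..6]={A,T2}  "c"  orig:{A}
  [7..7]={A,T2}  "c"  orig:{A}
  [6..7]={C,S}  "cc"

Original NTs in T[6,7] deriving "cc": ["C", "S"]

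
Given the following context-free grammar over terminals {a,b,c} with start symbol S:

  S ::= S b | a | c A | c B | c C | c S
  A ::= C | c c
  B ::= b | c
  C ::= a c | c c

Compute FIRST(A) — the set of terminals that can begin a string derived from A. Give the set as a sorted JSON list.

FIRST iteration:
pass 1:
  A via A→c c: +{c}
  B via B→b: +{b}
  B via B→c: +{c}
  C via C→a c: +{a}
  C via C→c c: +{c}
  S via S→a: +{a}
  S via S→c A: +{c}
  FIRST[S]={a,c}  FIRST[A]={c}  FIRST[B]={b,c}  FIRST[C]={a,c}
pass 2:
  A via A→C: +{a}
  FIRST[S]={a,c}  FIRST[A]={a,c}  FIRST[B]={b,c}  FIRST[C]={a,c}
pass 3: (stable)
  FIRST[S]={a,c}  FIRST[A]={a,c}  FIRST[B]={b,c}  FIRST[C]={a,c}

FIRST(A) = ["a", "c"]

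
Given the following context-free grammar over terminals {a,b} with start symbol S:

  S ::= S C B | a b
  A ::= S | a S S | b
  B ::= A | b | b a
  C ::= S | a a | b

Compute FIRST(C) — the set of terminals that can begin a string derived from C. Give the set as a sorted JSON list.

Compute FIRST by fixpoint:
[1]
  A via A→a S S: +{a}
  A via A→b: +{b}
  B via B→A: +{a,b}
  C via C→a a: +{a}
  C via C→b: +{b}
  S via S→a b: +{a}
  FIRST(S)={a}  FIRST(A)={a,b}  FIRST(B)={a,b}  FIRST(C)={a,b}
[2] — fixpoint
  FIRST(S)={a}  FIRST(A)={a,b}  FIRST(B)={a,b}  FIRST(C)={a,b}

FIRST(C) = ["a", "b"]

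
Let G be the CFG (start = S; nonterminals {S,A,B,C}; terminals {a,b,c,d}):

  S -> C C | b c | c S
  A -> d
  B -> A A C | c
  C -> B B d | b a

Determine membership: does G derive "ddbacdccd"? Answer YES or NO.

Convert to CNF:
  S -> C C | T1 T3 | T3 S
  A -> d
  B -> A X4 | c
  C -> B X5 | T1 T2
  T0 -> d
  T1 -> b
  T2 -> a
  T3 -> c
  X4 -> A C
  X5 -> B T0

Fill CYK table bottom-up:
  [0..0]={A,T0}  "d"  orig:{A}
  [1..1]={A,T0}  "d"  orig:{A}
  [2..2]={T1}  "b"  orig:{}
  [3..3]={T2}  "a"  orig:{}
  [4..4]={B,T3}  "c"  orig:{B}
  [5..5]={A,T0}  "d"  orig:{A}
  [6..6]={B,T3}  "c"  orig:{B}
  [7..7]={B,T3}  "c"  orig:{B}
  [8..8]={A,T0}  "d"  orig:{A}
  [0..1]=∅  "dd"
  [1..2]=∅  "db"
  [2..3]={C}  "ba"
  [3..4]=∅  "ac"
  [4..5]={X5}  "cd"  orig:{}
  [5..6]=∅  "dc"
  [6..7]=∅  "cc"
  [7..8]={X5}  "cd"  orig:{}
  [0..2]=∅  "ddb"
  [1..3]={X4}  "dba"  orig:{}
  [2..4]=∅  "bac"
  [3..5]=∅  "acd"
  [4..6]=∅  "cdc"
  [5..7]=∅  "dcc"
  [6..8]={C}  "ccd"
  [0..3]={B}  "ddba"
  [1..4]=∅  "dbac"
  [2..5]=∅  "bacd"
  [3..6]=∅  "acdc"
  [4..7]=∅  "cdcc"
  [5..8]={X4}  "dccd"  orig:{}
  [0..4]=∅  "ddbac"
  [1..5]=∅  "dbacd"
  [2..6]=∅  "bacdc"
  [3..7]=∅  "acdcc"
  [4..8]=∅  "cdccd"
  [0..5]={C}  "ddbacd"
  [1..6]=∅  "dbacdc"
  [2..7]=∅  "bacdcc"
  [3..8]=∅  "acdccd"
  [0..6]=∅  "ddbacdc"
  [1..7]=∅  "dbacdcc"
  [2..8]=∅  "bacdccd"
  [0..7]=∅  "ddbacdcc"
  [1..8]=∅  "dbacdccd"
  [0..8]={S}  "ddbacdccd"

S ∈ T[0,8] ⇒ YES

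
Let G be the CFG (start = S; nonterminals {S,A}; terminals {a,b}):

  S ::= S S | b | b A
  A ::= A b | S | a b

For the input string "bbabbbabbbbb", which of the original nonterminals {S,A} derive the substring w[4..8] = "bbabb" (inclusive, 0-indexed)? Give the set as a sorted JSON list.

Convert to CNF:
  S -> S S | T0 A | b
  A -> A T0 | S S | T0 A | T1 T0 | b
  T0 -> b
  T1 -> a

CYK table (by increasing span), restricted to cells inside w[4..8]:
  T[4,4] 'b' = {A,S,T0}  orig:{A,S}
  T[5,5] 'b' = {A,S,T0}  orig:{A,S}
  T[6,6] 'a' = {T1}  orig:{}
  T[7,7] 'b' = {A,S,T0}  orig:{A,S}
  T[8,8] 'b' = {A,S,T0}  orig:{A,S}
  T[4,5] 'bb' = {A,S}
  T[5,6] 'ba' = ∅
  T[6,7] 'ab' = {A}
  T[7,8] 'bb' = {A,S}
  T[4,6] 'bba' = ∅
  T[5,7] 'bab' = {A,S}
  T[6,8] 'abb' = {A}
  T[4,7] 'bbab' = {A,S}
  T[5,8] 'babb' = {A,S}
  T[4,8] 'bbabb' = {A,S}

Original NTs in T[4,8] deriving "bbabb": ["A", "S"]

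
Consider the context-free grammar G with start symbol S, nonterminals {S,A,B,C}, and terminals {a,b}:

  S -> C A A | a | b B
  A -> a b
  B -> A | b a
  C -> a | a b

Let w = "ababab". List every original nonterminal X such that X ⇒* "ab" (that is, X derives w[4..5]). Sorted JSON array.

CNF form of G:
  S -> C X2 | T1 B | a
  A -> T0 T1
  B -> T0 T1 | T1 T0
  C -> T0 T1 | a
  T0 -> a
  T1 -> b
  X2 -> A A

Fill CYK table bottom-up — only the sub-triangle for w[4..5]:
  T[4,4] 'a' = {C,S,T0}  orig:{C,S}
  T[5,5] 'b' = {T1}  orig:{}
  T[4,5] 'ab' = {A,B,C}

Original NTs in T[4,5] deriving "ab": ["A", "B", "C"]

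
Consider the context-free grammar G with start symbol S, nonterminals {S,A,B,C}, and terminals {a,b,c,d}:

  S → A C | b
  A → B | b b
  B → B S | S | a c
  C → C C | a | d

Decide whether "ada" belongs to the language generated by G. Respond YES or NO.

Convert to CNF:
  S -> A C | b
  A -> A C | B S | T0 T1 | T2 T2 | b
  B -> A C | B S | T0 T1 | b
  C -> C C | a | d
  T0 -> a
  T1 -> c
  T2 -> b

Fill CYK table bottom-up:
  cell(0,0) a: {C,T0}  orig:{C}
  cell(1,1) d: {C}
  cell(2,2) a: {C,T0}  orig:{C}
  cell(0,1) ad: {C}
  cell(1,2) da: {C}
  cell(0,2) ada: {C}

S ∉ T[0,2] ⇒ NO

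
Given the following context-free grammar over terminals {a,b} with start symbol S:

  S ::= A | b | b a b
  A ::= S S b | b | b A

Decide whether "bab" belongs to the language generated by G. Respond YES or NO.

CNF form of G:
  S -> S X3 | T0 A | T0 X4 | b
  A -> S X2 | T0 A | b
  T0 -> b
  T1 -> a
  X2 -> S T0
  X3 -> S T0
  X4 -> T1 T0

CYK table (by increasing span):
  [0..0]={A,S,T0}  "b"  orig:{A,S}
  [1..1]={T1}  "a"  orig:{}
  [2..2]={A,S,T0}  "b"  orig:{A,S}
  [0..1]=∅  "ba"
  [1..2]={X4}  "ab"  orig:{}
  [0..2]={S}  "bab"

S ∈ T[0,2] ⇒ YES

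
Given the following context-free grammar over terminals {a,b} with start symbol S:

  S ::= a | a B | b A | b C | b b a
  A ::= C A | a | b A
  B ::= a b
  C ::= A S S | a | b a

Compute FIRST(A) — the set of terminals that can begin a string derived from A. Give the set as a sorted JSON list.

FIRST iteration:
iter 1:
  A via A→a: +{a}
  A via A→b A: +{b}
  B via B→a b: +{a}
  C via C→A S S: +{a,b}
  S via S→a: +{a}
  S via S→b A: +{b}
  FIRST(S)={a,b}  FIRST(A)={a,b}  FIRST(B)={a}  FIRST(C)={a,b}
iter 2: (no change)
  FIRST(S)={a,b}  FIRST(A)={a,b}  FIRST(B)={a}  FIRST(C)={a,b}

FIRST(A) = ["a", "b"]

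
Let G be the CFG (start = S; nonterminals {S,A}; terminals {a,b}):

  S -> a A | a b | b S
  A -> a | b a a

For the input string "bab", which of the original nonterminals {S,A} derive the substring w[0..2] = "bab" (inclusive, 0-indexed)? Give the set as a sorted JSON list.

CNF form of G:
  S -> T0 S | T1 A | T1 T0
  A -> T0 X2 | a
  T0 -> b
  T1 -> a
  X2 -> T1 T1

Fill CYK table bottom-up (cells [i..j] with 0 ≤ i ≤ j ≤ 2 only):
  T[0,0] 'b' = {T0}  orig:{}
  T[1,1] 'a' = {A,T1}  orig:{A}
  T[2,2] 'b' = {T0}  orig:{}
  T[0,1] 'ba' = ∅
  T[1,2] 'ab' = {S}
  T[0,2] 'bab' = {S}

Original NTs in T[0,2] deriving "bab": ["S"]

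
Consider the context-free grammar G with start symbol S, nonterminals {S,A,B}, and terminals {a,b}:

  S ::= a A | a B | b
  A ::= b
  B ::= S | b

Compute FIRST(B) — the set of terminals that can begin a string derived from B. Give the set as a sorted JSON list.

Compute FIRST by fixpoint:
pass 1:
  A via A→b: +{b}
  B via B→b: +{b}
  S via S→a A: +{a}
  S via S→b: +{b}
  S: {a,b}  A: {b}  B: {b}
pass 2:
  B via B→S: +{a}
  S: {a,b}  A: {b}  B: {a,b}
pass 3: (no change)
  S: {a,b}  A: {b}  B: {a,b}

FIRST(B) = ["a", "b"]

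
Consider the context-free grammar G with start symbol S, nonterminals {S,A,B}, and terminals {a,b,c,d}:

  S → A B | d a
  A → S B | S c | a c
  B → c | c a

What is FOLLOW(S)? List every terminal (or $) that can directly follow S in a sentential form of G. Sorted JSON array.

FIRST iteration:
round 1:
  A via A→a c: +{a}
  B via B→c: +{c}
  S via S→A B: +{a}
  S via S→d a: +{d}
  S: {a,d}  A: {a}  B: {c}
round 2:
  A via A→S B: +{d}
  S: {a,d}  A: {a,d}  B: {c}
round 3: (stable)
  S: {a,d}  A: {a,d}  B: {c}

FOLLOW iteration:
FOLLOW(S) := {$}
[1]
  A→S B: FOLLOW(S) ⊇ FIRST(B) = {c}; new: +{c}
  S→A B: FOLLOW(A) ⊇ FIRST(B) = {c}; new: +{c}
  S→A B: FOLLOW(B) ⊇ FOLLOW(S) ⊇ {$,c}; new: +{$,c}
  FOLLOW[S]={$,c}  FOLLOW[A]={c}  FOLLOW[B]={$,c}
[2] (stable)
  FOLLOW[S]={$,c}  FOLLOW[A]={c}  FOLLOW[B]={$,c}

FOLLOW(S) = ["$", "c"]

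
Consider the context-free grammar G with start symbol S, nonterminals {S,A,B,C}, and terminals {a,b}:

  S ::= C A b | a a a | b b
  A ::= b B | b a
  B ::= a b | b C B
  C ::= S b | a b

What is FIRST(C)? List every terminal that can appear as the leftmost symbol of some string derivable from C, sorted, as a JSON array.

Compute FIRST by fixpoint:
pass 1:
  A via A→b B: +{b}
  B via B→a b: +{a}
  B via B→b C B: +{b}
  C via C→a b: +{a}
  S via S→C A b: +{a}
  S via S→b b: +{b}
  FIRST[S]={a,b}  FIRST[A]={b}  FIRST[B]={a,b}  FIRST[C]={a}
pass 2:
  C via C→S b: +{b}
  FIRST[S]={a,b}  FIRST[A]={b}  FIRST[B]={a,b}  FIRST[C]={a,b}
pass 3: — fixpoint
  FIRST[S]={a,b}  FIRST[A]={b}  FIRST[B]={a,b}  FIRST[C]={a,b}

FIRST(C) = ["a", "b"]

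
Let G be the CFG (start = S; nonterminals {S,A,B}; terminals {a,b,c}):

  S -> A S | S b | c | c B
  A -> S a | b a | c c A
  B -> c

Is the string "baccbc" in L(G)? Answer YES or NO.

CNF form of G:
  S -> A S | S T1 | T2 B | c
  A -> S T0 | T1 T0 | T2 X3
  B -> c
  T0 -> a
  T1 -> b
  T2 -> c
  X3 -> T2 A

CYK fill:
  cell(0,0) b: {T1}  orig:{}
  cell(1,1) a: {T0}  orig:{}
  cell(2,2) c: {B,S,T2}  orig:{B,S}
  cell(3,3) c: {B,S,T2}  orig:{B,S}
  cell(4,4) b: {T1}  orig:{}
  cell(5,5) c: {B,S,T2}  orig:{B,S}
  cell(0,1) ba: {A}
  cell(1,2) ac: ∅
  cell(2,3) cc: {S}
  cell(3,4) cb: {S}
  cell(4,5) bc: ∅
  cell(0,2) bac: {S}
  cell(1,3) acc: ∅
  cell(2,4) ccb: {S}
  cell(3,5) cbc: ∅
  cell(0,3) bacc: {S}
  cell(1,4) accb: ∅
  cell(2,5) ccbc: ∅
  cell(0,4) baccb: {S}
  cell(1,5) accbc: ∅
  cell(0,5) baccbc: ∅

S ∉ T[0,5] ⇒ NO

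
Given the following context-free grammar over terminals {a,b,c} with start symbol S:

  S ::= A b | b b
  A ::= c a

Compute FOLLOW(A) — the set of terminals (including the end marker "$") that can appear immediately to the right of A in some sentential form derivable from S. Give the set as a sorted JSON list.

Compute FIRST by fixpoint:
iter 1:
  A via A→c a: +{c}
  S via S→A b: +{c}
  S via S→b b: +{b}
  FIRST[S]={b,c}  FIRST[A]={c}
iter 2: (no change)
  FIRST[S]={b,c}  FIRST[A]={c}

FOLLOW sets:
seed FOLLOW(S) with $
iter 1:
  S→A b: FOLLOW(A) ⊇ FIRST(b) = {b}; new: +{b}
  FOLLOW[S]={$}  FOLLOW[A]={b}
iter 2: — fixpoint
  FOLLOW[S]={$}  FOLLOW[A]={b}

FOLLOW(A) = ["b"]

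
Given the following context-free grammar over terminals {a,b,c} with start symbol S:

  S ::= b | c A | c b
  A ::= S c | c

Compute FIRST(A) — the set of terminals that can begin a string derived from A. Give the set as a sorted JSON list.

FIRST sets, iterate to fixpoint:
round 1:
  A via A→c: +{c}
  S via S→b: +{b}
  S via S→c A: +{c}
  FIRST[S]={b,c}  FIRST[A]={c}
round 2:
  A via A→S c: +{b}
  FIRST[S]={b,c}  FIRST[A]={b,c}
round 3: done
  FIRST[S]={b,c}  FIRST[A]={b,c}

FIRST(A) = ["b", "c"]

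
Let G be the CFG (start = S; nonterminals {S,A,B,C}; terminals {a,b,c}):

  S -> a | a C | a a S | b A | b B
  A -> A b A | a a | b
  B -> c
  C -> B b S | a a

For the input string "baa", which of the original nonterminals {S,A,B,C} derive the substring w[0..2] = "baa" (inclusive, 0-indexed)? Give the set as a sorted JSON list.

Convert to CNF:
  S -> T0 A | T0 B | T1 C | T1 X4 | a
  A -> A X2 | T1 T1 | b
  B -> c
  C -> B X3 | T1 T1
  T0 -> b
  T1 -> a
  X2 -> T0 A
  X3 -> T0 S
  X4 -> T1 S

Fill CYK table bottom-up (cells [i..j] with 0 ≤ i ≤ j ≤ 2 only):
  [0..0]={A,T0}  "b"  orig:{A}
  [1..1]={S,T1}  "a"  orig:{S}
  [2..2]={S,T1}  "a"  orig:{S}
  [0..1]={X3}  "ba"  orig:{}
  [1..2]={A,C,X4}  "aa"  orig:{A,C}
  [0..2]={S,X2}  "baa"  orig:{S}

Original NTs in T[0,2] deriving "baa": ["S"]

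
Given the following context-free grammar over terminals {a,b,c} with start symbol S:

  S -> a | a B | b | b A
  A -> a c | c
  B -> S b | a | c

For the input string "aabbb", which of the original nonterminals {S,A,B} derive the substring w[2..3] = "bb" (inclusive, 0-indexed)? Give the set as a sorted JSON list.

Convert to CNF:
  S -> T0 B | T2 A | a | b
  A -> T0 T1 | c
  B -> S T2 | a | c
  T0 -> a
  T1 -> c
  T2 -> b

CYK table (by increasing span), restricted to cells inside w[2..3]:
  T[2,2] 'b' = {S,T2}  orig:{S}
  T[3,3] 'b' = {S,T2}  orig:{S}
  T[2,3] 'bb' = {B}

Original NTs in T[2,3] deriving "bb": ["B"]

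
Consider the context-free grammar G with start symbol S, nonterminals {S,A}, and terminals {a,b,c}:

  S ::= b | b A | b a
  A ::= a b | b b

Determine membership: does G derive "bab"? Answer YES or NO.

Convert to CNF:
  S -> T1 A | T1 T0 | b
  A -> T0 T1 | T1 T1
  T0 -> a
  T1 -> b

CYK fill:
  [0..0]={S,T1}  "b"  orig:{S}
  [1..1]={T0}  "a"  orig:{}
  [2..2]={S,T1}  "b"  orig:{S}
  [0..1]={S}  "ba"
  [1..2]={A}  "ab"
  [0..2]={S}  "bab"

S ∈ T[0,2] ⇒ YES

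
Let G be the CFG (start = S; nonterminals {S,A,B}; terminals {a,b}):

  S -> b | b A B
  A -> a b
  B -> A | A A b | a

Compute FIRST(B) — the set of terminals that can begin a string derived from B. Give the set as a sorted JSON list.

FIRST iteration:
round 1:
  A via A→a b: +{a}
  B via B→A: +{a}
  S via S→b: +{b}
  FIRST(S)={b}  FIRST(A)={a}  FIRST(B)={a}
round 2: (no change)
  FIRST(S)={b}  FIRST(A)={a}  FIRST(B)={a}

FIRST(B) = ["a"]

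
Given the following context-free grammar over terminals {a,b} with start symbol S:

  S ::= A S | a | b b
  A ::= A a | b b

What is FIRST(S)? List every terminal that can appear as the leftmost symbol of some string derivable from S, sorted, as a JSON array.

FIRST iteration:
[1]
  A via A→b b: +{b}
  S via S→A S: +{b}
  S via S→a: +{a}
  S: {a,b}  A: {b}
[2] (no change)
  S: {a,b}  A: {b}

FIRST(S) = ["a", "b"]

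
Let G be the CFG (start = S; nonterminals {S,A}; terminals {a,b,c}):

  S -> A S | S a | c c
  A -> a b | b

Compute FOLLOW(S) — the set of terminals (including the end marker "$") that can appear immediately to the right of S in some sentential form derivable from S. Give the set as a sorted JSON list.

FIRST sets, iterate to fixpoint:
iter 1:
  A via A→a b: +{a}
  A via A→b: +{b}
  S via S→A S: +{a,b}
  S via S→c c: +{c}
  S: {a,b,c}  A: {a,b}
iter 2: (stable)
  S: {a,b,c}  A: {a,b}

FOLLOW sets:
FOLLOW(S) := {$}
round 1:
  S→A S: FOLLOW(A) ⊇ FIRST(S) = {a,b,c}; new: +{a,b,c}
  S→S a: FOLLOW(S) ⊇ FIRST(a) = {a}; new: +{a}
  FOLLOW(S)={$,a}  FOLLOW(A)={a,b,c}
round 2: (no change)
  FOLLOW(S)={$,a}  FOLLOW(A)={a,b,c}

FOLLOW(S) = ["$", "a"]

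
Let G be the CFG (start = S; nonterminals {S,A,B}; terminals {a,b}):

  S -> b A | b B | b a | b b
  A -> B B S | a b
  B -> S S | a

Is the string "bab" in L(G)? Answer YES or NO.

Convert to CNF:
  S -> T1 A | T1 B | T1 T0 | T1 T1
  A -> B X2 | T0 T1
  B -> S S | a
  T0 -> a
  T1 -> b
  X2 -> B S

CYK fill:
  T[0,0] 'b' = {T1}  orig:{}
  T[1,1] 'a' = {B,T0}  orig:{B}
  T[2,2] 'b' = {T1}  orig:{}
  T[0,1] 'ba' = {S}
  T[1,2] 'ab' = {A}
  T[0,2] 'bab' = {S}

S ∈ T[0,2] ⇒ YES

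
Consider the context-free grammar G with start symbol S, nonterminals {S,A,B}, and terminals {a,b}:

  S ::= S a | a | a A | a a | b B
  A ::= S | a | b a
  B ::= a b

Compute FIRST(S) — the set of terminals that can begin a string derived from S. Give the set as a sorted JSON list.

Compute FIRST by fixpoint:
iter 1:
  A via A→a: +{a}
  A via A→b a: +{b}
  B via B→a b: +{a}
  S via S→a: +{a}
  S via S→b B: +{b}
  FIRST[S]={a,b}  FIRST[A]={a,b}  FIRST[B]={a}
iter 2: — fixpoint
  FIRST[S]={a,b}  FIRST[A]={a,b}  FIRST[B]={a}

FIRST(S) = ["a", "b"]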